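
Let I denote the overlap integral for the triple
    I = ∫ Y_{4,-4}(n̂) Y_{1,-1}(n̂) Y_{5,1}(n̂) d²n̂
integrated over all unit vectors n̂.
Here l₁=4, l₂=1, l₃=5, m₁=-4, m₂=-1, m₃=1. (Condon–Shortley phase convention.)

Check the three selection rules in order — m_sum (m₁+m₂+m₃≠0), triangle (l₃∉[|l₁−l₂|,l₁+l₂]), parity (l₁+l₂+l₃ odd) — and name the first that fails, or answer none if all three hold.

azimuthal sum: -4 − 1 + 1 = -4  ✗
3 ≤ 5 ≤ 5 (triangle on l)
L = 4 + 1 + 5 = 10 (even)

m_sum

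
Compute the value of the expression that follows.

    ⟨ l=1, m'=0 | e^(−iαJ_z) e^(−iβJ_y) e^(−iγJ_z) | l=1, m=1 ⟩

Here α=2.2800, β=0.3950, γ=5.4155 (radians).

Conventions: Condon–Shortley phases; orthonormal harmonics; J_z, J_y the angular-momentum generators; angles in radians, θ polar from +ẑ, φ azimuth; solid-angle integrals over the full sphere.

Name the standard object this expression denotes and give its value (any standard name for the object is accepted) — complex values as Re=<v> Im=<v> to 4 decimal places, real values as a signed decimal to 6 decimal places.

This is a Wigner D-matrix element — the rotation-matrix element ⟨l m'| R(α,β,γ) |l m⟩ in the angular-momentum basis.
D^1_{0,1}(2.2800,0.3950,5.4155) = e^{-i·0·2.2800}·d^1_{0,1}(0.3950)·e^{-i·1·5.4155}. Compute d first:
Half-angle: c=0.980560, s=0.196219. N=√(1·1·2·1)=1.414214
k: max(0,(1)−(0))=1 … min(1+(1),1−(0))=1
  k=1: (−1)^0·1.4142/(1)·0.9806^1·0.1962^1 = +0.272100
d^1_{0,1}(0.3950) = +0.272100
Phases: e^{-i·(0)·2.2800}=+1.000000+0.000000i, e^{-i·(1)·5.4155}=+0.646594+0.762834i ⇒ D=+0.175939+0.207568i

Wigner D-matrix element, Re=0.1759 Im=0.2076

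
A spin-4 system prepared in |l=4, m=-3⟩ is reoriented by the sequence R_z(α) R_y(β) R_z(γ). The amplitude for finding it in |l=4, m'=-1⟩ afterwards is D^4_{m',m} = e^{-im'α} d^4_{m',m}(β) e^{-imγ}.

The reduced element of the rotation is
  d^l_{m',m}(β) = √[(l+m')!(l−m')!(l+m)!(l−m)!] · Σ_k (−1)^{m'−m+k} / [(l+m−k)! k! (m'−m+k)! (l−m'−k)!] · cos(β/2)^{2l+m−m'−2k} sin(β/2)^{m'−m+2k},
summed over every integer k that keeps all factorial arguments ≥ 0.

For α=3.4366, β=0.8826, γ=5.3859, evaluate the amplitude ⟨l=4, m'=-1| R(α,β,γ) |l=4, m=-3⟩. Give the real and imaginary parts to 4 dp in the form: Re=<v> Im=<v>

First d^4_{-1,-3}(β=0.8826), then the phase factors e^{-i(-1)α} and e^{-i(-3)γ}:
c=cos(0.882600/2)=0.904197, s=sin(0.882600/2)=0.427115; N=√[6·120·1·5040]=1904.940944
k: max(0,(-3)−(-1))=0 … min(4+(-3),4−(-1))=1
  k=0: (−1)^2·1904.9409/(240)·0.9042^6·0.4271^2 = +0.791297
  k=1: (−1)^3·1904.9409/(144)·0.9042^4·0.4271^4 = -0.294274
d^4_{-1,-3}(0.8826) = +0.791297 -0.294274 = +0.497023
Phases: e^{-i·(-1)·3.4366}=-0.956800-0.290747i, e^{-i·(-3)·5.3859}=-0.900562-0.434728i ⇒ D=+0.365442+0.336874i

Re=0.3654 Im=0.3369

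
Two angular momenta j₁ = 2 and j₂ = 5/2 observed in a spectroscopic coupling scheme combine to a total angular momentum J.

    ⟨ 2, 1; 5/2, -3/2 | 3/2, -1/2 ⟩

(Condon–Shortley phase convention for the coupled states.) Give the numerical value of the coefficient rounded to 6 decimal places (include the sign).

triangle: 3!*1!*2!/7! = 12/5040
(j±m)!: 3!*1!*1!*4!*1!*2! = 288
prefactor² = (2J+1)*Δ*N² = 96/35
  k=0: +1/(0!*3!*1!*1!*0!*1!) = 1/6
  k=1: −1/(1!*2!*0!*0!*1!*2!) = -1/4
Σ = -1/12  ⇒  CG² = 96/35*(-1/12)² = 2/105
CG = −√(2/105) = -0.138013

−√(2/105) ≈ -0.138013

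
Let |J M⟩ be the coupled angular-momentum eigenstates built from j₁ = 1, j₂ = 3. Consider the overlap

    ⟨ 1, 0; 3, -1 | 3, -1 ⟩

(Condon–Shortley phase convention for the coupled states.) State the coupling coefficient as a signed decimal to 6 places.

√[7·1!1!5!/8! · 1!1!2!4!2!4!] = √(48)
  +(−1)^0/∏(0,1,1,2,0,3)! = 1/12  (running 1/12)
  +(−1)^1/∏(1,0,0,1,1,4)! = -1/24  (running 1/24)
⟨..|..⟩ = √(48)·(1/24) = +0.288675

+0.288675  (= +√(1/12))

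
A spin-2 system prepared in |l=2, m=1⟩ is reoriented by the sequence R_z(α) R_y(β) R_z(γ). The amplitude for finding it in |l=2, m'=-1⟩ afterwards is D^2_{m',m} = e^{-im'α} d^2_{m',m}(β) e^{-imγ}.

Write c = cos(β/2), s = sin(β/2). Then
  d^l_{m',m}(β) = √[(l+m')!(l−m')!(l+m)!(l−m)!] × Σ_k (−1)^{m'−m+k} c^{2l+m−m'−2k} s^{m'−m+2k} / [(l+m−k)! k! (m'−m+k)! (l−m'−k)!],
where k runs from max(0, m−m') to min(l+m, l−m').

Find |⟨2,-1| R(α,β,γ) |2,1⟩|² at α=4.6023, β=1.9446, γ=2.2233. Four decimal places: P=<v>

P=0.0339

Split into d^2_{-1,1}(β=1.9446) × two z-phases.
c=cos(1.944600/2)=0.563401, s=sin(1.944600/2)=0.826184; N=√[1·6·6·1]=6.000000
The bounds max(0,m−m')=2 and min(l+m,l−m')=3 give 2 terms
  k=2: (−1)^0·6.0000/(2)·0.5634^2·0.8262^2 = +0.649994
  k=3: (−1)^1·6.0000/(6)·0.5634^0·0.8262^4 = -0.465915
d^2_{-1,1}(1.9446) = +0.649994 -0.465915 = +0.184079
|D^2_{-1,1}|² = |d^2_{-1,1}(β)|² = (+0.184079)² = 0.033885 (the z-rotation phases have unit modulus)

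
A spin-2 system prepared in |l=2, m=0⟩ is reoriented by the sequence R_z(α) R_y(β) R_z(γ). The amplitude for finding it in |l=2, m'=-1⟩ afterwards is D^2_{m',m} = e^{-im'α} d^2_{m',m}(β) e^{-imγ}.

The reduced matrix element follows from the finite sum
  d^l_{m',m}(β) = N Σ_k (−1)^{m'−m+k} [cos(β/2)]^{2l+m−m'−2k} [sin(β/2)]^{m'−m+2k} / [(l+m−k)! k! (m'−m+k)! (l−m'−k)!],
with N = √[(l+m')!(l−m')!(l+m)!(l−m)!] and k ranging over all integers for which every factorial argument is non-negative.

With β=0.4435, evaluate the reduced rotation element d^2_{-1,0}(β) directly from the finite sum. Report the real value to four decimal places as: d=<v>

d^2_{-1,0}(β=0.4435) via the finite sum:
Half-angle: c=0.975514, s=0.219937. N=√(1·6·2·2)=4.898979
Admissible k: 1..2 (factorial args all ≥0)
  k=1: (−1)^0·4.8990/(2)·0.9755^3·0.2199^1 = +0.500121
  k=2: (−1)^1·4.8990/(2)·0.9755^1·0.2199^3 = -0.025422
d^2_{-1,0}(0.4435) = +0.500121 -0.025422 = +0.474699

d=0.4747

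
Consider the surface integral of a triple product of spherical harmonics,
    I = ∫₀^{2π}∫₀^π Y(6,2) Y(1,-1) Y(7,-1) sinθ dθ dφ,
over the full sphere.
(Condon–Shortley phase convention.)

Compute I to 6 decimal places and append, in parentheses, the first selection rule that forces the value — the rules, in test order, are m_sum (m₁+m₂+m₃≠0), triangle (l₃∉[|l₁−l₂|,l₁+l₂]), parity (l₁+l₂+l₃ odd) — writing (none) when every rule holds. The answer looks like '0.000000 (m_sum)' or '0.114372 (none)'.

-0.135514 (none)

Rules hold: Σm=0, L=14 even, 5≤7≤7.
N = 13·3·15 = 585
Δ = 0!·12!·2!/15! = 1/1365
Racah Σ t=0..0: t=0:+1/518400 = 1/518400
⇒ 3j(6 1 7; 0 0 0)² = 7/195, sgn -1
Racah Σ t=0..0: t=0:+1/1935360 = 1/1935360
⇒ 3j(6 1 7; 2 -1 -1)² = 1/91, sgn +1
4πI² = N·(3j₀)²·(3jₘ)² = 3/13
I = -1·√(0.230769/4π) = -0.13551395
No selection rule forces the value: the integral is nonzero (none).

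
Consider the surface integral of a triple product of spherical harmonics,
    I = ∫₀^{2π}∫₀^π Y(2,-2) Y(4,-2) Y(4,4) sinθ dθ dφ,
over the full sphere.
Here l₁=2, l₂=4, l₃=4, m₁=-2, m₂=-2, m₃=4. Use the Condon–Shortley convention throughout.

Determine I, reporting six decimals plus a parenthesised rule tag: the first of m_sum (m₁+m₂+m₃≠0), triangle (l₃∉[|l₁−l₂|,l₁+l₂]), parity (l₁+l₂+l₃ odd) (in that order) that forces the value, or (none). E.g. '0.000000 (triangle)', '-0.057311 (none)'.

-0.106180 (none)

m-sum 0 ✓  L=10 even ✓  2≤4≤6 ✓
Π(2lᵢ+1) = 5×9×9 = 405
triangle coeff Δ(2,4,4) = 1/13860
Σ_t [0,2]: t=0:+1/192 t=1:−1/36 t=2:+1/192 = -5/288
(3j)²=20/693 [(2 4 4; 0 0 0)], sign=-1
Σ_t [2,2]: t=2:+1/2880 = 1/2880
(3j)²=2/165 [(2 4 4; -2 -2 4)], sign=+1
⇒ 4πI² = 120/847
I = (-1)√(120/847/(4π)) = -0.10618031
No selection rule forces the value: the integral is nonzero (none).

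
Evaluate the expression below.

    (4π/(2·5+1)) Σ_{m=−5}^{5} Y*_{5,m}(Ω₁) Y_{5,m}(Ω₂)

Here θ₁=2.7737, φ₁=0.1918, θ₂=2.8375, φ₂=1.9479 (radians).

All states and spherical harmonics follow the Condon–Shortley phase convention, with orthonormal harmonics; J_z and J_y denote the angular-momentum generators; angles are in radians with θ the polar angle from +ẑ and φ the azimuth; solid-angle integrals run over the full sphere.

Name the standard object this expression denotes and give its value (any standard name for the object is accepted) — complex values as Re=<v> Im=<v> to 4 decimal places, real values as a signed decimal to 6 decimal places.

Legendre polynomial (addition theorem), -0.203595

This sum is the spherical-harmonic addition theorem: it equals the Legendre polynomial P_l(cos γ) of the angle γ between the two directions.
Addition theorem: P_5(cos γ) = (4π/11) Σ_m Y*_{lm}(Ω₁) Y_{lm}(Ω₂), m = −5…5:
  m=-5: Y*=+0.001604+0.002286i  Y=-0.001062+0.000346i  product -0.000002-0.000002i
  m=-4: Y*=-0.016494-0.015904i  Y=-0.000702+0.011235i  product +0.000190-0.000174i
  m=-3: Y*=+0.092297+0.059865i  Y=+0.060455+0.028423i  product +0.003878+0.006242i
  m=-2: Y*=-0.305758-0.123402i  Y=+0.182902-0.171834i  product -0.077128+0.029969i
  m=-1: Y*=+0.534809+0.103853i  Y=-0.199819-0.504519i  product -0.054469-0.290573i
  m=+0: Y*=-0.197577-0.000000i  Y=-0.388943+0.000000i  product +0.076846+0.000000i
  m=+1: Y*=-0.534809+0.103853i  Y=+0.199819-0.504519i  product -0.054469+0.290573i
  m=+2: Y*=-0.305758+0.123402i  Y=+0.182902+0.171834i  product -0.077128-0.029969i
  m=+3: Y*=-0.092297+0.059865i  Y=-0.060455+0.028423i  product +0.003878-0.006242i
  m=+4: Y*=-0.016494+0.015904i  Y=-0.000702-0.011235i  product +0.000190+0.000174i
  m=+5: Y*=-0.001604+0.002286i  Y=+0.001062+0.000346i  product -0.000002+0.000002i
Σ over m = -0.178217+0.000000i; ×(4π/11) → -0.203595+0.000000i. Real part: -0.203595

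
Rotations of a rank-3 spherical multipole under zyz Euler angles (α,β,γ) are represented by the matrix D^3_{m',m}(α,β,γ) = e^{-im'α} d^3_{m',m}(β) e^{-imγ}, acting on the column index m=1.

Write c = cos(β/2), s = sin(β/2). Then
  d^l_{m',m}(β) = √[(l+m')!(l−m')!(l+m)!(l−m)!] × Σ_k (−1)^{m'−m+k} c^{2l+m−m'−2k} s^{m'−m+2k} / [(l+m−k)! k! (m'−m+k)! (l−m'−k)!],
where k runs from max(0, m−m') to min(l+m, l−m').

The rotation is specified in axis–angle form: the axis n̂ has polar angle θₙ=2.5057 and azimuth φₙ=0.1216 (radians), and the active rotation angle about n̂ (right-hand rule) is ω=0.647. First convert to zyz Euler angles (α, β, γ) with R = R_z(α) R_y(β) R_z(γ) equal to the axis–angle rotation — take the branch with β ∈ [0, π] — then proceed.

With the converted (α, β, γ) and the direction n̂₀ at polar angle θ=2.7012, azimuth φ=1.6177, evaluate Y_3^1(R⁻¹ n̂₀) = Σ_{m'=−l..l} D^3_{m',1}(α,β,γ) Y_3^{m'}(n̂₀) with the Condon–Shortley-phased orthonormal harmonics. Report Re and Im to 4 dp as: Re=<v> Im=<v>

Re=0.1204 Im=-0.0249

Axis–angle → zyz. n̂ = (sinθₙcosφₙ, sinθₙsinφₙ, cosθₙ) = (+0.589510, +0.072040, -0.804542), ω = 0.6470.
R = I cosω + sinω [n̂]ₓ + (1−cosω) n̂n̂ᵀ gives
  R = [+0.868132, +0.493557, -0.052430; -0.476391, +0.798945, -0.367068; -0.139281, +0.343640, +0.928715]
β = atan2(√(R₁₃²+R₂₃²), R₃₃) = 0.379863; α = atan2(R₂₃, R₁₃) mod 2π = 4.570514; γ = atan2(R₃₂, −R₃₁) mod 2π = 1.185722
Need the full column D^3_{m',1} for m'=−3..3 at α=4.5705, β=0.3799, γ=1.1857.
cos(β/2)=0.982017, sin(β/2)=0.188792
d^3_{-3,1}: single k=4 term ⇒ +0.004745;  D = +0.004741-0.000192i
d^3_{-2,1}: k∈[3..4] ⇒ +0.040303 -0.000745 = +0.039558;  D = -0.004001+0.039355i
d^3_{-1,1}: k∈[2..4] ⇒ +0.198881 -0.009801 +0.000045 = +0.189126;  D = -0.183560-0.045543i
d^3_{0,1}: k∈[1..3] ⇒ +0.597268 -0.066224 +0.000816 = +0.531859;  D = +0.199781-0.492911i
d^3_{1,1}: k∈[0..2] ⇒ +0.896839 -0.265175 +0.007351 = +0.639015;  D = +0.552329+0.321360i
d^3_{2,1}: k∈[0..1] ⇒ -0.545228 +0.040303 = -0.504925;  D = +0.313086-0.396140i
d^3_{3,1}: single k=0 term ⇒ +0.128377;  D = -0.088451-0.093044i
Y_3^{m'}(θ=2.7012,φ=1.6177) and Σ D·Y over m':
  (+0.0047-0.0002i)·(+0.0045+0.0320i)  (-0.0040+0.0394i)·(+0.1673-0.0157i)  (-0.1836-0.0455i)·(-0.0200-0.4254i)  (+0.1998-0.4929i)·(-0.3684+0.0000i)  (+0.5523+0.3214i)·(+0.0200-0.4254i)  (+0.3131-0.3961i)·(+0.1673+0.0157i)  (-0.0885-0.0930i)·(-0.0045+0.0320i)
Y_3^1(R⁻¹ n̂) = +0.120391-0.024909i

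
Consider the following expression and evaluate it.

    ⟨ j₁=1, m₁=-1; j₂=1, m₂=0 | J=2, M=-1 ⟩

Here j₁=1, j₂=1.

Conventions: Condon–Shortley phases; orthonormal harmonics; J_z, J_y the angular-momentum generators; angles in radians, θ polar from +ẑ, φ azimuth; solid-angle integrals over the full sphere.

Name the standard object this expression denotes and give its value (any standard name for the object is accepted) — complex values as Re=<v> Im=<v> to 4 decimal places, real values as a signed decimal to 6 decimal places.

Clebsch–Gordan coefficient, +√(1/2) ≈ +0.707107

This is a Clebsch–Gordan (vector-coupling) coefficient.
j₁+j₂−J=0  J+j₁−j₂=2  J−j₁+j₂=2  j₁+j₂+J+1=5
(j₁±m₁, j₂±m₂, J±M) = (0,2,1,1,1,3)
P² = 2
sum k=0..0:
  [0] +1/2 = 1/2
S = 1/2
C² = P²·S² = 1/2 ; C = +0.707107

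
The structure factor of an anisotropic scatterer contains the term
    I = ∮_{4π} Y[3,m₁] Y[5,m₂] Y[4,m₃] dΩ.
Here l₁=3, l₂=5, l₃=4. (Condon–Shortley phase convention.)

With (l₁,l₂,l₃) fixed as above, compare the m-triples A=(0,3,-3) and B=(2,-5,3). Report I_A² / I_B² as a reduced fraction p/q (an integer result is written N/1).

Shared (l₁,l₂,l₃)=(3,5,4): N and (l;000)² cancel in I_A²/I_B².
A: Δ = 4!·2!·6!/13! = 1/180180; Racah Σ t=2..3: t=2:+1/2880 t=3:−1/1440 = -1/2880; ⇒ 3j(3 5 4; 0 3 -3)² = 7/715, sgn +1
B: Δ = 4!·2!·6!/13! = 1/180180; Racah Σ t=0..0: t=0:+1/17280 = 1/17280; ⇒ 3j(3 5 4; 2 -5 3)² = 35/858, sgn -1
I_A²/I_B² = (7/715)/(35/858) = 6/25

6/25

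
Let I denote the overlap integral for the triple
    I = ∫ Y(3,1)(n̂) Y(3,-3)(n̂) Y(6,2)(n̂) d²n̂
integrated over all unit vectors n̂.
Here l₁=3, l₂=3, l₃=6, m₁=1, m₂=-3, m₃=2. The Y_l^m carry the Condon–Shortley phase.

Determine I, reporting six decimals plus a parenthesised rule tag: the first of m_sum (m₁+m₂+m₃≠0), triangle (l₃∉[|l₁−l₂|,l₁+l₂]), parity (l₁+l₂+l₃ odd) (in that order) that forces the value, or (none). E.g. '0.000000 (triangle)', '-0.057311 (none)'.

Checks pass: Σm=0; 12 even; l₃=6∈[0,6].
(2·3+1)(2·3+1)(2·6+1) = 637
Δ: 0! 6! 6! / 13! → 1/12012
sum: t=0:+1/1296 = 1/1296
3j²(3 3 6; 0 0 0) = Δ·Π!·Σ² = 100/3003  (sign +1)
sum: t=0:+1/34560 = 1/34560
3j²(3 3 6; 1 -3 2) = Δ·Π!·Σ² = 1/429  (sign +1)
combine: 4πI² = 637·100/3003·1/429 = 700/14157
take √, sign +1: I = 0.06272757
No selection rule forces the value: the integral is nonzero (none).

0.062728 (none)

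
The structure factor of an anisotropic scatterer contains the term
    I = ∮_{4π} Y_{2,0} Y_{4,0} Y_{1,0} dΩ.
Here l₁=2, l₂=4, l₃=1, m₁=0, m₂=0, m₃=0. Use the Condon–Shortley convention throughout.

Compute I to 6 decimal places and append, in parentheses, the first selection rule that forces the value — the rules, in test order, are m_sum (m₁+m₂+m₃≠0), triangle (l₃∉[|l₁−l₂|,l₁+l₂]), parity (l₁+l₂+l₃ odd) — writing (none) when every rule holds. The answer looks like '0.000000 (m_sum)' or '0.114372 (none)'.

l₃=1 ∉ [2,6] — triangle fails ⇒ I = 0

0.000000 (triangle)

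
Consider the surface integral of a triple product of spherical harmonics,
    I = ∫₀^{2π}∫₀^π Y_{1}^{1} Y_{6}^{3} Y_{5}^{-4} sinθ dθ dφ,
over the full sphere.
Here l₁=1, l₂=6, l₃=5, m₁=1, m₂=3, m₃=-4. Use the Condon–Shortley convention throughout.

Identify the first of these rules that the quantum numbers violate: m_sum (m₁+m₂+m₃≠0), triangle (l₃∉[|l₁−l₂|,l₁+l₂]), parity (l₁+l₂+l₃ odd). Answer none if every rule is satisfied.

none

azimuthal sum: 1 + 3 − 4 = 0  ✓
5 ≤ 5 ≤ 7 (triangle on l)  ✓
L = 1 + 6 + 5 = 12 (even)  ✓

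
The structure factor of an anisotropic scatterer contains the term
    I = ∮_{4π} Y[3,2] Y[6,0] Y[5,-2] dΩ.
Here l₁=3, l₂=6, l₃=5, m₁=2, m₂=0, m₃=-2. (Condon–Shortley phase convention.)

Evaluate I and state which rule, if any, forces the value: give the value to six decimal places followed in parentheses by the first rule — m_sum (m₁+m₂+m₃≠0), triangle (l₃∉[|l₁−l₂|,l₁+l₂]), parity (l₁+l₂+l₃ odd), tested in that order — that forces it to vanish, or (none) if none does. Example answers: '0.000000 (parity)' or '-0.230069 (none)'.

m-sum 0 ✓  L=14 even ✓  3≤5≤9 ✓
Π(2lᵢ+1) = 7×13×11 = 1001
triangle coeff Δ(3,6,5) = 1/675675
Σ_t [1,3]: t=1:−1/8640 t=2:+1/2304 t=3:−1/8640 = 7/34560
(3j)²=7/429 [(3 6 5; 0 0 0)], sign=-1
Σ_t [0,1]: t=0:+1/34560 t=1:−1/8640 = -1/11520
(3j)²=3/143 [(3 6 5; 2 0 -2)], sign=+1
⇒ 4πI² = 49/143
I = (-1)√(49/143/(4π)) = -0.16512966
No selection rule forces the value: the integral is nonzero (none).

-0.165130 (none)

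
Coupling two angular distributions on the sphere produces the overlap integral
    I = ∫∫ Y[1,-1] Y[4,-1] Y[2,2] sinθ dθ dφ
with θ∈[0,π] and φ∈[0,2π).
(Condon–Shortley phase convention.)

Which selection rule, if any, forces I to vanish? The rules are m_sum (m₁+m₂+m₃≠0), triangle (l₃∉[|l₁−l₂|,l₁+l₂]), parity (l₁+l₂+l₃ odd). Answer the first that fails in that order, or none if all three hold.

triangle

Σmᵢ = 0  ✓
l₃∈[|l₁−l₂|,l₁+l₂]=[3,5] required, l₃=2 fails  ✗
Σlᵢ = 7 ⇒ odd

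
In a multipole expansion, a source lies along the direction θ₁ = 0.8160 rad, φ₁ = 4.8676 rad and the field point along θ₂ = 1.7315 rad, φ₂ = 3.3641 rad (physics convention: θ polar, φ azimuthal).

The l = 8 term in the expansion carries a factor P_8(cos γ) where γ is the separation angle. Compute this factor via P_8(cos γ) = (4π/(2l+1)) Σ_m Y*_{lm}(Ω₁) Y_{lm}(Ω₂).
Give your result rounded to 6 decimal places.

Term-by-term m-sum for l=8 (normalisation 4π/17 = 0.739198):
  m=-8: Y*=0.01320 + 0.03866j  Y=-0.09652 - 0.45450j  product 0.01630 - 0.00973j
  m=-7: Y*=-0.13601 + 0.07156j  Y=0.00399 - 0.30124j  product 0.02101 + 0.04126j
  m=-6: Y*=-0.20272 - 0.27254j  Y=-0.05010 + 0.20856j  product 0.06700 - 0.02862j
  m=-5: Y*=0.32340 - 0.32950j  Y=-0.14112 + 0.28609j  product 0.04863 + 0.13902j
  m=-4: Y*=0.24154 + 0.17274j  Y=0.07619 - 0.09407j  product 0.03465 - 0.00956j
  m=-3: Y*=0.06346 - 0.12629j  Y=0.24915 - 0.19639j  product -0.00899 - 0.04393j
  m=-2: Y*=0.36309 + 0.11648j  Y=-0.06990 + 0.03334j  product -0.02926 + 0.00396j
  m=-1: Y*=-0.00529 + 0.03382j  Y=-0.30630 + 0.06930j  product -0.00072 - 0.01073j
  m=+0: Y*=0.36839 + 0.00000j  Y=0.06436 + 0.00000j  product 0.02371 + 0.00000j
  m=+1: Y*=0.00529 + 0.03382j  Y=0.30630 + 0.06930j  product -0.00072 + 0.01073j
  m=+2: Y*=0.36309 - 0.11648j  Y=-0.06990 - 0.03334j  product -0.02926 - 0.00396j
  m=+3: Y*=-0.06346 - 0.12629j  Y=-0.24915 - 0.19639j  product -0.00899 + 0.04393j
  m=+4: Y*=0.24154 - 0.17274j  Y=0.07619 + 0.09407j  product 0.03465 + 0.00956j
  m=+5: Y*=-0.32340 - 0.32950j  Y=0.14112 + 0.28609j  product 0.04863 - 0.13902j
  m=+6: Y*=-0.20272 + 0.27254j  Y=-0.05010 - 0.20856j  product 0.06700 + 0.02862j
  m=+7: Y*=0.13601 + 0.07156j  Y=-0.00399 - 0.30124j  product 0.02101 - 0.04126j
  m=+8: Y*=0.01320 - 0.03866j  Y=-0.09652 + 0.45450j  product 0.01630 + 0.00973j
Accumulated sum 0.32093 - 0.00000j; after 4π/(2l+1) scaling, 0.23723 - 0.00000j ⇒ P_8 = 0.237230

0.237230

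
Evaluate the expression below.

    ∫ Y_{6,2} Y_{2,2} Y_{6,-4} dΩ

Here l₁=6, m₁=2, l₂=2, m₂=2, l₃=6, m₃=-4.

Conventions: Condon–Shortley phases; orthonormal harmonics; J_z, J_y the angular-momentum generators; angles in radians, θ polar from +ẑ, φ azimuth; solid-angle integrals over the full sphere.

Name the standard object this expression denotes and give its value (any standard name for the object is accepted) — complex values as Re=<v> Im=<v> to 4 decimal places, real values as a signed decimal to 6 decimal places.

This is a Gaunt coefficient — the integral of a triple product of spherical harmonics over the sphere.
m-sum 0 ✓  L=14 even ✓  4≤6≤8 ✓
Π(2lᵢ+1) = 13×5×13 = 845
triangle coeff Δ(6,2,6) = 1/90090
Σ_t [0,2]: t=0:+1/69120 t=1:−1/14400 t=2:+1/69120 = -7/172800
(3j)²=14/715 [(6 2 6; 0 0 0)], sign=-1
Σ_t [2,2]: t=2:+1/322560 = 1/322560
(3j)²=18/1001 [(6 2 6; 2 2 -4)], sign=+1
⇒ 4πI² = 36/121
I = (-1)√(36/121/(4π)) = -0.15386989

Gaunt coefficient, -0.153870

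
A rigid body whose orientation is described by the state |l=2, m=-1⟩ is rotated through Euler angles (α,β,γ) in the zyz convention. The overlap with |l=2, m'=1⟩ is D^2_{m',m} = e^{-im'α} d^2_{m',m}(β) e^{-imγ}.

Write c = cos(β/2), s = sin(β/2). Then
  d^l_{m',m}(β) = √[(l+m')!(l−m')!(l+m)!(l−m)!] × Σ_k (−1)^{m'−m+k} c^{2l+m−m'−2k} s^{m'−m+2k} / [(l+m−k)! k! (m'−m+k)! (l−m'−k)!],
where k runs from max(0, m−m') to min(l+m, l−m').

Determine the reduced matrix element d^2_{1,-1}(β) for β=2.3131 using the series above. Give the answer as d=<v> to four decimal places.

d=-0.2950

d^2_{1,-1}(β=2.3131) via the finite sum:
With c≡cos(β/2)=0.402500 and s≡sin(β/2)=0.915420, N=[6·1·1·6]^{1/2}=6.000000
k∈{0,1} keeps every argument non-negative
  k=0: (−1)^2·6.0000/(2)·0.4025^2·0.9154^2 = +0.407281
  k=1: (−1)^3·6.0000/(6)·0.4025^0·0.9154^4 = -0.702233
d^2_{1,-1}(2.3131) = +0.407281 -0.702233 = -0.294953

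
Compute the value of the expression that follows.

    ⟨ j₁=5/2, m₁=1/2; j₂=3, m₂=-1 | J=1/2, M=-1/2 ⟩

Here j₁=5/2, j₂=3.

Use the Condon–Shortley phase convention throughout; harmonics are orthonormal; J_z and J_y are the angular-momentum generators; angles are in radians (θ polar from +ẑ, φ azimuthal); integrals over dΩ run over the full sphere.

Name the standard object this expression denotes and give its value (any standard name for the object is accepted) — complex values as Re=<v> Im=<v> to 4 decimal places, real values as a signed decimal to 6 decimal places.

Clebsch–Gordan coefficient, +√(4/21) ≈ +0.436436

This is a Clebsch–Gordan (vector-coupling) coefficient.
triangle: 5!·0!·1!/7! = 120/5040
(j±m)!: 3!·2!·2!·4!·0!·1! = 576
prefactor² = (2J+1)·Δ·N² = 192/7
  k=2: +1/(2!·3!·0!·0!·0!·1!) = 1/12
Σ = 1/12  ⇒  CG² = 192/7·(1/12)² = 4/21
CG = +√(4/21) = +0.436436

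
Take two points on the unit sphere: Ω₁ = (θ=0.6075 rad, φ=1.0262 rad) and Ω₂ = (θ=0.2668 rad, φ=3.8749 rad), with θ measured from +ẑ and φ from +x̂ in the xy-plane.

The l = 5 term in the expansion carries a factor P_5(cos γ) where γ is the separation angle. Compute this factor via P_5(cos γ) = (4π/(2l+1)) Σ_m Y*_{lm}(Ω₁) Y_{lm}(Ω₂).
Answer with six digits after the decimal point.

Addition theorem: P_5(cos γ) = (4π/11) Σ_m Y*_{lm}(Ω₁) Y_{lm}(Ω₂), m = −5…5:
  m=-5: (0.01143 - 0.02570j) × (0.00051 - 0.00030j) = -0.00000 - 0.00002j  (running Σ = -0.00000 - 0.00002j)
  m=-4: (-0.07304 - 0.10504j) × (-0.00669 - 0.00142j) = 0.00034 + 0.00081j  (running Σ = 0.00034 + 0.00079j)
  m=-3: (-0.32541 + 0.02053j) × (0.02751 + 0.03780j) = -0.00973 - 0.01174j  (running Σ = -0.00939 - 0.01095j)
  m=-2: (-0.21475 + 0.41088j) × (0.02117 - 0.20247j) = 0.07864 + 0.05218j  (running Σ = 0.06925 + 0.04123j)
  m=-1: (0.10477 + 0.17298j) × (-0.38616 + 0.34789j) = -0.10064 - 0.03035j  (running Σ = -0.03138 + 0.01088j)
  m=0: (-0.34167 + 0.00000j) × (0.49771 + 0.00000j) = -0.17005 + 0.00000j  (running Σ = -0.20144 + 0.01088j)
  m=1: (-0.10477 + 0.17298j) × (0.38616 + 0.34789j) = -0.10064 + 0.03035j  (running Σ = -0.30207 + 0.04123j)
  m=2: (-0.21475 - 0.41088j) × (0.02117 + 0.20247j) = 0.07864 - 0.05218j  (running Σ = -0.22343 - 0.01095j)
  m=3: (0.32541 + 0.02053j) × (-0.02751 + 0.03780j) = -0.00973 + 0.01174j  (running Σ = -0.23316 + 0.00079j)
  m=4: (-0.07304 + 0.10504j) × (-0.00669 + 0.00142j) = 0.00034 - 0.00081j  (running Σ = -0.23282 - 0.00002j)
  m=5: (-0.01143 - 0.02570j) × (-0.00051 - 0.00030j) = -0.00000 + 0.00002j  (running Σ = -0.23282 - 0.00000j)
Total Σ_m = -0.23282 - 0.00000j. Multiply by 1.142397: -0.26597 - 0.00000j. P_5(cos γ) = -0.265972

-0.265972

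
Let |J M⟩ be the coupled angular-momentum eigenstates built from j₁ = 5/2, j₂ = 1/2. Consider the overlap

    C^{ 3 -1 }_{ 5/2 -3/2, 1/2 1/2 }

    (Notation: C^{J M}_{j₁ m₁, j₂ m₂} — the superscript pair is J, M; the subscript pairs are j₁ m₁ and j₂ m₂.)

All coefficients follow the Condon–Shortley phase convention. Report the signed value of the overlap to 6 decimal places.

j₁+j₂−J=0  J+j₁−j₂=5  J−j₁+j₂=1  j₁+j₂+J+1=7
(j₁±m₁, j₂±m₂, J±M) = (1,4,1,0,2,4)
P² = 192
sum k=0..0:
  [0] +1/24 = 1/24
S = 1/24
C² = P²·S² = 1/3 ; C = +0.577350

+0.577350  (= +√(1/3))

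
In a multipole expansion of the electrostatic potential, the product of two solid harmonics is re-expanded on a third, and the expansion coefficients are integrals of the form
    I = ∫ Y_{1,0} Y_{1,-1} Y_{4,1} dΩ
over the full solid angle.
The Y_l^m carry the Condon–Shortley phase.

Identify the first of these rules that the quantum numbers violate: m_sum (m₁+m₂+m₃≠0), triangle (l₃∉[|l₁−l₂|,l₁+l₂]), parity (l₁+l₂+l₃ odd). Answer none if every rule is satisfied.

triangle

azimuthal sum: 0 − 1 + 1 = 0  ✓
l₃ must lie in [0,2]; have l₃=4  ✗
L = 1 + 1 + 4 = 6 (even)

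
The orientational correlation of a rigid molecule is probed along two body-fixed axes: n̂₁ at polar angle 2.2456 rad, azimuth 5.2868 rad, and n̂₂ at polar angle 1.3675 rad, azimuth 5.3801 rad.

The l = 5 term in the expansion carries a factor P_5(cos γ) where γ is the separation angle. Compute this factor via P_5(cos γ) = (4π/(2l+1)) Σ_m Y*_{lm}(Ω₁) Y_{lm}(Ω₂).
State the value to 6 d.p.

Expand P_5 via completeness: Σ_{m} conj(Y_{5,m}) at Ω₁ times Y_{5,m} at Ω₂ —
  term(m=-5) = +0.050327-0.025343i   from Y*(Ω₁)=+0.035873+0.129853i, Y(Ω₂)=-0.081852-0.410183i
  term(m=-4) = -0.086541+0.033885i   from Y*(Ω₁)=+0.226504-0.254711i, Y(Ω₂)=-0.243006-0.123668i
  term(m=-3) = -0.081841+0.023525i   from Y*(Ω₁)=-0.409032-0.062839i, Y(Ω₂)=+0.186840-0.086218i
  term(m=-2) = +0.031234-0.005897i   from Y*(Ω₁)=+0.045188+0.100655i, Y(Ω₂)=+0.067184-0.280143i
  term(m=-1) = -0.045873+0.004292i   from Y*(Ω₁)=-0.171913+0.265623i, Y(Ω₂)=+0.090164+0.114344i
  term(m=+0) = +0.057575+0.000000i   from Y*(Ω₁)=+0.199031-0.000000i, Y(Ω₂)=+0.289278+0.000000i
  term(m=+1) = -0.045873-0.004292i   from Y*(Ω₁)=+0.171913+0.265623i, Y(Ω₂)=-0.090164+0.114344i
  term(m=+2) = +0.031234+0.005897i   from Y*(Ω₁)=+0.045188-0.100655i, Y(Ω₂)=+0.067184+0.280143i
  term(m=+3) = -0.081841-0.023525i   from Y*(Ω₁)=+0.409032-0.062839i, Y(Ω₂)=-0.186840-0.086218i
  term(m=+4) = -0.086541-0.033885i   from Y*(Ω₁)=+0.226504+0.254711i, Y(Ω₂)=-0.243006+0.123668i
  term(m=+5) = +0.050327+0.025343i   from Y*(Ω₁)=-0.035873+0.129853i, Y(Ω₂)=+0.081852-0.410183i
Accumulated sum -0.207813+0.000000i; after 4π/(2l+1) scaling, -0.237405+0.000000i ⇒ P_5 = -0.237405

-0.237405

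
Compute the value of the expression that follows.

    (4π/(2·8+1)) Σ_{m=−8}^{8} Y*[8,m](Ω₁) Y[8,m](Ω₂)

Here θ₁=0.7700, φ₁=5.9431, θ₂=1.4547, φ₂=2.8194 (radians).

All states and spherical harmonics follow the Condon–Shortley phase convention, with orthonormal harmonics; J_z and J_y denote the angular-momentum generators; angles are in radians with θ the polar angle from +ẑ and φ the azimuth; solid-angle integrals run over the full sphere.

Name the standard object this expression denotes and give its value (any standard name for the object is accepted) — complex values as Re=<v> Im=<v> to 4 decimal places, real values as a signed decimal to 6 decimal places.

Legendre polynomial (addition theorem), +0.231618

This sum is the spherical-harmonic addition theorem: it equals the Legendre polynomial P_l(cos γ) of the angle γ between the two directions.
Term-by-term m-sum for l=8 (normalisation 4π/17 = 0.739198):
  [-8]  conj(Y_{8,-8})(Ω₁) = -0.02595 - 0.01161j ; Y_{8,-8}(Ω₂) = -0.41267 + 0.26106j ; Δ = 0.01374 - 0.00198j
  [-7]  conj(Y_{8,-7})(Ω₁) = -0.08491 - 0.08087j ; Y_{8,-7}(Ω₂) = 0.14404 - 0.17647j ; Δ = -0.02650 + 0.00334j
  [-6]  conj(Y_{8,-6})(Ω₁) = -0.13051 - 0.25711j ; Y_{8,-6}(Ω₂) = 0.10234 - 0.26997j ; Δ = -0.08277 + 0.00892j
  [-5]  conj(Y_{8,-5})(Ω₁) = -0.05836 - 0.44771j ; Y_{8,-5}(Ω₂) = -0.01023 + 0.25466j ; Δ = 0.11461 - 0.01028j
  [-4]  conj(Y_{8,-4})(Ω₁) = 0.08076 - 0.37804j ; Y_{8,-4}(Ω₂) = 0.06074 + 0.20963j ; Δ = 0.08415 - 0.00603j
  [-3]  conj(Y_{8,-3})(Ω₁) = -0.00449 + 0.00732j ; Y_{8,-3}(Ω₂) = -0.14973 - 0.21689j ; Δ = 0.00226 - 0.00012j
  [-2]  conj(Y_{8,-2})(Ω₁) = -0.29164 + 0.23592j ; Y_{8,-2}(Ω₂) = -0.14822 - 0.11137j ; Δ = 0.06950 - 0.00249j
  [-1]  conj(Y_{8,-1})(Ω₁) = -0.16649 + 0.05891j ; Y_{8,-1}(Ω₂) = 0.25255 + 0.08431j ; Δ = -0.04701 + 0.00084j
  [+0]  conj(Y_{8,0})(Ω₁) = 0.32694 + 0.00000j ; Y_{8,0}(Ω₂) = 0.17549 + 0.00000j ; Δ = 0.05737 + 0.00000j
  [+1]  conj(Y_{8,1})(Ω₁) = 0.16649 + 0.05891j ; Y_{8,1}(Ω₂) = -0.25255 + 0.08431j ; Δ = -0.04701 - 0.00084j
  [+2]  conj(Y_{8,2})(Ω₁) = -0.29164 - 0.23592j ; Y_{8,2}(Ω₂) = -0.14822 + 0.11137j ; Δ = 0.06950 + 0.00249j
  [+3]  conj(Y_{8,3})(Ω₁) = 0.00449 + 0.00732j ; Y_{8,3}(Ω₂) = 0.14973 - 0.21689j ; Δ = 0.00226 + 0.00012j
  [+4]  conj(Y_{8,4})(Ω₁) = 0.08076 + 0.37804j ; Y_{8,4}(Ω₂) = 0.06074 - 0.20963j ; Δ = 0.08415 + 0.00603j
  [+5]  conj(Y_{8,5})(Ω₁) = 0.05836 - 0.44771j ; Y_{8,5}(Ω₂) = 0.01023 + 0.25466j ; Δ = 0.11461 + 0.01028j
  [+6]  conj(Y_{8,6})(Ω₁) = -0.13051 + 0.25711j ; Y_{8,6}(Ω₂) = 0.10234 + 0.26997j ; Δ = -0.08277 - 0.00892j
  [+7]  conj(Y_{8,7})(Ω₁) = 0.08491 - 0.08087j ; Y_{8,7}(Ω₂) = -0.14404 - 0.17647j ; Δ = -0.02650 - 0.00334j
  [+8]  conj(Y_{8,8})(Ω₁) = -0.02595 + 0.01161j ; Y_{8,8}(Ω₂) = -0.41267 - 0.26106j ; Δ = 0.01374 + 0.00198j
Σ over m = 0.31334 - 0.00000j; ×(4π/17) → 0.23162 - 0.00000j. Real part: 0.231618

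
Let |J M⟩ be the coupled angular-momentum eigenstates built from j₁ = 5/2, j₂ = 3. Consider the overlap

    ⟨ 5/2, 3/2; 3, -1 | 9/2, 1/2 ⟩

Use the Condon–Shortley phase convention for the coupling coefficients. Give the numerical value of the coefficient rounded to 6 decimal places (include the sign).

√[10·1!4!5!/11! · 4!1!2!4!5!4!] = √(184320/77)
  +(−1)^0/∏(0,1,1,2,3,3)! = 1/72  (running 1/72)
  +(−1)^1/∏(1,0,0,1,4,4)! = -1/576  (running 7/576)
⟨..|..⟩ = √(184320/77)·(7/576) = +0.594588

+√(35/99) = +0.594588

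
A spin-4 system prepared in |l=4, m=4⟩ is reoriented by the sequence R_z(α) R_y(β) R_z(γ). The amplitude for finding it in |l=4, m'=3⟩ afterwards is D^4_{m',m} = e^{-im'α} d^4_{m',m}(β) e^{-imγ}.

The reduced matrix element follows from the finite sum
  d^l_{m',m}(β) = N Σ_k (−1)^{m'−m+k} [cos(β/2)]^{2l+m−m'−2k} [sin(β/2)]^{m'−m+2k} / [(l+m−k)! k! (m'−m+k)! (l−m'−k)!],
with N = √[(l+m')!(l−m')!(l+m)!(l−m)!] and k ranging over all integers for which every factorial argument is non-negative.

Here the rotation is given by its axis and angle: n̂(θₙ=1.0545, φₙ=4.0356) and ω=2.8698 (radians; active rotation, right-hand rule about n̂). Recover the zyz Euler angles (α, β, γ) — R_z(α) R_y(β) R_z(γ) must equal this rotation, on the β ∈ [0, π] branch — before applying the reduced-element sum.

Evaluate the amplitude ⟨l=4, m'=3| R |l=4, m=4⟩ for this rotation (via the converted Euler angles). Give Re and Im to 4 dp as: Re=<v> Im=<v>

Axis–angle → zyz. n̂ = (sinθₙcosφₙ, sinθₙsinφₙ, cosθₙ) = (-0.544658, -0.677971, +0.493663), ω = 2.8698.
R = I cosω + sinω [n̂]ₓ + (1−cosω) n̂n̂ᵀ gives
  R = [-0.380877, +0.592442, -0.709892; +0.857498, -0.060874, -0.510874; -0.345877, -0.803310, -0.484832]
β = atan2(√(R₁₃²+R₂₃²), R₃₃) = 2.076967; α = atan2(R₂₃, R₁₃) mod 2π = 3.765386; γ = atan2(R₃₂, −R₃₁) mod 2π = 5.118964
Split into d^4_{3,4}(β=2.0770) × two z-phases.
With c≡cos(β/2)=0.507528 and s≡sin(β/2)=0.861636, N=[5040·1·40320·1]^{1/2}=14255.272709
The bounds max(0,m−m')=1 and min(l+m,l−m')=1 give 1 term
  k=1: (−1)^0·14255.2727/(5040)·0.5075^7·0.8616^1 = +0.021139
d^4_{3,4}(2.0770) = +0.021139
Attach z-rotation phases: D = e^{-i(3)(3.7654)}·(+0.021139)·e^{-i(4)(5.1190)} = +0.019813-0.007369i

Re=0.0198 Im=-0.0074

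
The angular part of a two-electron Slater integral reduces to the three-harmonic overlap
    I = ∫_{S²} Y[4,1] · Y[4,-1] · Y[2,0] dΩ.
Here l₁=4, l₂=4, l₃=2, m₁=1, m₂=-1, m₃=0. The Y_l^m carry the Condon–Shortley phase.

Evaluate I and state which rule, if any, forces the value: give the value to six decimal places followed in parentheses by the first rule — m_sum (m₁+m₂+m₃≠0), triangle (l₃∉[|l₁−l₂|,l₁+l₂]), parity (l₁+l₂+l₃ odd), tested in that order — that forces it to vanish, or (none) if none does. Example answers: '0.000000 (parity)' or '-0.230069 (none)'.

Checks pass: Σm=0; 10 even; l₃=2∈[0,8].
(2·4+1)(2·4+1)(2·2+1) = 405
Δ: 6! 2! 2! / 11! → 1/13860
sum: t=2:+1/192 t=3:−1/36 t=4:+1/192 = -5/288
3j²(4 4 2; 0 0 0) = Δ·Π!·Σ² = 20/693  (sign -1)
sum: t=1:−1/480 t=2:+1/48 t=3:−1/144 = 17/1440
3j²(4 4 2; 1 -1 0) = Δ·Π!·Σ² = 289/13860  (sign +1)
combine: 4πI² = 405·20/693·289/13860 = 1445/5929
take √, sign -1: I = -0.13926381
No selection rule forces the value: the integral is nonzero (none).

-0.139264 (none)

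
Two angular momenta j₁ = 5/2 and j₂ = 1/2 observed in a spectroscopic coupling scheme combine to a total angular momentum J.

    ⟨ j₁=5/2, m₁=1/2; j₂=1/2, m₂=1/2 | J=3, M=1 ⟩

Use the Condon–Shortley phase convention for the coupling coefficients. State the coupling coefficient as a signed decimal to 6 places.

√[7·0!5!1!/7! · 3!2!1!0!4!2!] = √(96)
  +(−1)^0/∏(0,0,2,1,3,0)! = 1/12  (running 1/12)
⟨..|..⟩ = √(96)·(1/12) = +0.816497

+√(2/3) = +0.816497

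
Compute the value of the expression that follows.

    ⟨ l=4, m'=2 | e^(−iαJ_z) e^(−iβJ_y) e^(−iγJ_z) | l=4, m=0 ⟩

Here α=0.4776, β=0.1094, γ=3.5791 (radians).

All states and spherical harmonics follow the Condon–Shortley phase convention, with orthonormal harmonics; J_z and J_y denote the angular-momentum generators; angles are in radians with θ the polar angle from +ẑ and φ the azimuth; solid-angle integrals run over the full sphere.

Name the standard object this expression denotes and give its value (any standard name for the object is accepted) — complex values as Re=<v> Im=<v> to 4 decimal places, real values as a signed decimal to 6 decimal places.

This is a Wigner D-matrix element — the rotation-matrix element ⟨l m'| R(α,β,γ) |l m⟩ in the angular-momentum basis.
Split into d^4_{2,0}(β=0.1094) × two z-phases.
Half-angle: c=0.998504, s=0.054673. N=√(720·2·24·24)=910.735966
k∈{0,1,2} keeps every argument non-negative
  k=0: (−1)^2·910.7360/(96)·0.9985^6·0.0547^2 = +0.028104
  k=1: (−1)^3·910.7360/(36)·0.9985^4·0.0547^4 = -0.000225
  k=2: (−1)^4·910.7360/(96)·0.9985^2·0.0547^6 = +0.000000
d^4_{2,0}(0.1094) = +0.028104 -0.000225 +0.000000 = +0.027879
Attach z-rotation phases: D = e^{-i(2)(0.4776)}·(+0.027879)·e^{-i(0)(3.5791)} = +0.016099-0.022761i

Wigner D-matrix element, Re=0.0161 Im=-0.0228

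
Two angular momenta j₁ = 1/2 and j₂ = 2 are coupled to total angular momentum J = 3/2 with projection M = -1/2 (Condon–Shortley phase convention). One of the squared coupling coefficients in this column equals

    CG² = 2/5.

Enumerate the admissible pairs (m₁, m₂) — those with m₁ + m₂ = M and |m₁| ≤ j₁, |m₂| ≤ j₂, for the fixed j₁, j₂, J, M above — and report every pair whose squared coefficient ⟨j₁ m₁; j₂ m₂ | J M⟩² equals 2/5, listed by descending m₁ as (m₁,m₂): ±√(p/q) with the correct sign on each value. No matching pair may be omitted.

(-1/2,0): −√(2/5)

Admissible pairs with m₁+m₂ = M = -1/2: (-1/2,0), (1/2,-1)
  (m₁,m₂)=(1/2,-1): CG² = 3/5, CG = +√(3/5)
  (m₁,m₂)=(-1/2,0): CG² = 2/5, CG = −√(2/5)   ← matches the target
Pairs with CG² = 2/5: (-1/2,0): −√(2/5)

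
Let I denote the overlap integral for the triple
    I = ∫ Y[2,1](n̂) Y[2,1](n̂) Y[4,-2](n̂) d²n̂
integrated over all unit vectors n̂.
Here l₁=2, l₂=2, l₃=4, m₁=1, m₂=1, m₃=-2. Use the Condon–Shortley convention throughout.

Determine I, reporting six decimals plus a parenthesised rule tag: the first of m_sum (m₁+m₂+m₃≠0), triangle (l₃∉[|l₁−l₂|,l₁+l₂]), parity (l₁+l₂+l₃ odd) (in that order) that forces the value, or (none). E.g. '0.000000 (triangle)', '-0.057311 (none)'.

0.254875 (none)

Rules hold: Σm=0, L=8 even, 0≤4≤4.
N = 5·5·9 = 225
Δ = 0!·4!·4!/9! = 1/630
Racah Σ t=0..0: t=0:+1/16 = 1/16
⇒ 3j(2 2 4; 0 0 0)² = 2/35, sgn +1
Racah Σ t=0..0: t=0:+1/36 = 1/36
⇒ 3j(2 2 4; 1 1 -2)² = 4/63, sgn +1
4πI² = N·(3j₀)²·(3jₘ)² = 40/49
I = +1·√(0.816327/4π) = 0.25487487
No selection rule forces the value: the integral is nonzero (none).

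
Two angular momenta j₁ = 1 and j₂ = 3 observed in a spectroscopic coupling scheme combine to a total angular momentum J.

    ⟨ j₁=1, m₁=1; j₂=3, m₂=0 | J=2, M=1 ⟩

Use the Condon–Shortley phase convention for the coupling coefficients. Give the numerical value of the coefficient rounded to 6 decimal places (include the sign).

√[5·2!0!4!/7! · 2!0!3!3!3!1!] = √(144/7)
  +(−1)^0/∏(0,2,0,3,0,1)! = 1/12  (running 1/12)
⟨..|..⟩ = √(144/7)·(1/12) = +0.377964

+0.377964  (= +√(1/7))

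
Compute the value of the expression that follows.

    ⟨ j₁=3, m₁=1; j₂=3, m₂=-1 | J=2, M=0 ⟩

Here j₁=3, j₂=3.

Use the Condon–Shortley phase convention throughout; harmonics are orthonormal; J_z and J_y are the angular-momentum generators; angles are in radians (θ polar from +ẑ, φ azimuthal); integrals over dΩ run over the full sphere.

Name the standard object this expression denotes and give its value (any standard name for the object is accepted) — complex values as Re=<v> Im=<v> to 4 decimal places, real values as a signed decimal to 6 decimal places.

Clebsch–Gordan coefficient, −√(3/28) ≈ -0.327327

This is a Clebsch–Gordan (vector-coupling) coefficient.
triangle: 4!×2!×2!/9! = 96/362880
(j±m)!: 4!×2!×2!×4!×2!×2! = 9216
prefactor² = (2J+1)×Δ×N² = 256/21
  k=0: +1/(0!×4!×2!×2!×0!×0!) = 1/96
  k=1: −1/(1!×3!×1!×1!×1!×1!) = -1/6
  k=2: +1/(2!×2!×0!×0!×2!×2!) = 1/16
Σ = -3/32  ⇒  CG² = 256/21×(-3/32)² = 3/28
CG = −√(3/28) = -0.327327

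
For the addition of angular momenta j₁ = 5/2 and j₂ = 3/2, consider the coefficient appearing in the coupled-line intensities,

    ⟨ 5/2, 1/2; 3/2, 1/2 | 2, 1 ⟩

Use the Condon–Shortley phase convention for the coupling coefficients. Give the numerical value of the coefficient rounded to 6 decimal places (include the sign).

−√(25/84) ≈ -0.545545

triangle: 2!*3!*1!/7! = 12/5040
(j±m)!: 3!*2!*2!*1!*3!*1! = 144
prefactor² = (2J+1)*Δ*N² = 12/7
  k=1: −1/(1!*1!*1!*1!*2!*0!) = -1/2
  k=2: +1/(2!*0!*0!*0!*3!*1!) = 1/12
Σ = -5/12  ⇒  CG² = 12/7*(-5/12)² = 25/84
CG = −√(25/84) = -0.545545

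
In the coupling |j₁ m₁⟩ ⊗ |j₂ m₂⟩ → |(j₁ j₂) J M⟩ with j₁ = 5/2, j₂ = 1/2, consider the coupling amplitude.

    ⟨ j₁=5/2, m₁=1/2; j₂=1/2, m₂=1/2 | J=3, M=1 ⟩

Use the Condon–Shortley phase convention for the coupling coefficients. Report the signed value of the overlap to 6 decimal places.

+√(2/3) = +0.816497

triangle: 0!*5!*1!/7! = 120/5040
(j±m)!: 3!*2!*1!*0!*4!*2! = 576
prefactor² = (2J+1)*Δ*N² = 96
  k=0: +1/(0!*0!*2!*1!*3!*0!) = 1/12
Σ = 1/12  ⇒  CG² = 96*(1/12)² = 2/3
CG = +√(2/3) = +0.816497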